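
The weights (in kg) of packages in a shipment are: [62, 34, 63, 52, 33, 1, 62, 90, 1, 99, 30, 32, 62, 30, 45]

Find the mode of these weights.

62

Step 1: Count the frequency of each value:
  1: appears 2 time(s)
  30: appears 2 time(s)
  32: appears 1 time(s)
  33: appears 1 time(s)
  34: appears 1 time(s)
  45: appears 1 time(s)
  52: appears 1 time(s)
  62: appears 3 time(s)
  63: appears 1 time(s)
  90: appears 1 time(s)
  99: appears 1 time(s)
Step 2: The value 62 appears most frequently (3 times).
Step 3: Mode = 62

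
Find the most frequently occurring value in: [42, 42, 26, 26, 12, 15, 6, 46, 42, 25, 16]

42

Step 1: Count the frequency of each value:
  6: appears 1 time(s)
  12: appears 1 time(s)
  15: appears 1 time(s)
  16: appears 1 time(s)
  25: appears 1 time(s)
  26: appears 2 time(s)
  42: appears 3 time(s)
  46: appears 1 time(s)
Step 2: The value 42 appears most frequently (3 times).
Step 3: Mode = 42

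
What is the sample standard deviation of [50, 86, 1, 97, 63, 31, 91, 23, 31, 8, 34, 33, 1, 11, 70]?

32.5993

Step 1: Compute the mean: 42
Step 2: Sum of squared deviations from the mean: 14878
Step 3: Sample variance = 14878 / 14 = 1062.7143
Step 4: Standard deviation = sqrt(1062.7143) = 32.5993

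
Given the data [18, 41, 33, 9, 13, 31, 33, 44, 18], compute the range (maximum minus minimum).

35

Step 1: Identify the maximum value: max = 44
Step 2: Identify the minimum value: min = 9
Step 3: Range = max - min = 44 - 9 = 35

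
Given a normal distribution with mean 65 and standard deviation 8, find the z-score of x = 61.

-0.5

Step 1: Recall the z-score formula: z = (x - mu) / sigma
Step 2: Substitute values: z = (61 - 65) / 8
Step 3: z = -4 / 8 = -0.5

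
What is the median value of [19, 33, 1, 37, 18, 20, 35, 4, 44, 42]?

26.5

Step 1: Sort the data in ascending order: [1, 4, 18, 19, 20, 33, 35, 37, 42, 44]
Step 2: The number of values is n = 10.
Step 3: Since n is even, the median is the average of positions 5 and 6:
  Median = (20 + 33) / 2 = 26.5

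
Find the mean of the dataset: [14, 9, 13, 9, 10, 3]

9.6667

Step 1: Sum all values: 14 + 9 + 13 + 9 + 10 + 3 = 58
Step 2: Count the number of values: n = 6
Step 3: Mean = sum / n = 58 / 6 = 9.6667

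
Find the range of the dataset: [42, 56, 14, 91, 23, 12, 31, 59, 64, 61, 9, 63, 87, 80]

82

Step 1: Identify the maximum value: max = 91
Step 2: Identify the minimum value: min = 9
Step 3: Range = max - min = 91 - 9 = 82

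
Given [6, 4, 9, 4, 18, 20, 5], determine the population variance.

39.3878

Step 1: Compute the mean: (6 + 4 + 9 + 4 + 18 + 20 + 5) / 7 = 9.4286
Step 2: Compute squared deviations from the mean:
  (6 - 9.4286)^2 = 11.7551
  (4 - 9.4286)^2 = 29.4694
  (9 - 9.4286)^2 = 0.1837
  (4 - 9.4286)^2 = 29.4694
  (18 - 9.4286)^2 = 73.4694
  (20 - 9.4286)^2 = 111.7551
  (5 - 9.4286)^2 = 19.6122
Step 3: Sum of squared deviations = 275.7143
Step 4: Population variance = 275.7143 / 7 = 39.3878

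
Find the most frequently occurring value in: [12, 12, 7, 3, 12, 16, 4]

12

Step 1: Count the frequency of each value:
  3: appears 1 time(s)
  4: appears 1 time(s)
  7: appears 1 time(s)
  12: appears 3 time(s)
  16: appears 1 time(s)
Step 2: The value 12 appears most frequently (3 times).
Step 3: Mode = 12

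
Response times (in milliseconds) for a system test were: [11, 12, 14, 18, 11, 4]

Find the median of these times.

11.5

Step 1: Sort the data in ascending order: [4, 11, 11, 12, 14, 18]
Step 2: The number of values is n = 6.
Step 3: Since n is even, the median is the average of positions 3 and 4:
  Median = (11 + 12) / 2 = 11.5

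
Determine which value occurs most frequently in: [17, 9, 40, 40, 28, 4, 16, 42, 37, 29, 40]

40

Step 1: Count the frequency of each value:
  4: appears 1 time(s)
  9: appears 1 time(s)
  16: appears 1 time(s)
  17: appears 1 time(s)
  28: appears 1 time(s)
  29: appears 1 time(s)
  37: appears 1 time(s)
  40: appears 3 time(s)
  42: appears 1 time(s)
Step 2: The value 40 appears most frequently (3 times).
Step 3: Mode = 40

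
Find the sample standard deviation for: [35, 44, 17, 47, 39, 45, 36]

10.163

Step 1: Compute the mean: 37.5714
Step 2: Sum of squared deviations from the mean: 619.7143
Step 3: Sample variance = 619.7143 / 6 = 103.2857
Step 4: Standard deviation = sqrt(103.2857) = 10.163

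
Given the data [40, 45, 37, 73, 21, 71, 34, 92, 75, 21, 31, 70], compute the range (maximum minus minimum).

71

Step 1: Identify the maximum value: max = 92
Step 2: Identify the minimum value: min = 21
Step 3: Range = max - min = 92 - 21 = 71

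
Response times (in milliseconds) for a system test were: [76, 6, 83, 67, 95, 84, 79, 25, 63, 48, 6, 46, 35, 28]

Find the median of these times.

55.5

Step 1: Sort the data in ascending order: [6, 6, 25, 28, 35, 46, 48, 63, 67, 76, 79, 83, 84, 95]
Step 2: The number of values is n = 14.
Step 3: Since n is even, the median is the average of positions 7 and 8:
  Median = (48 + 63) / 2 = 55.5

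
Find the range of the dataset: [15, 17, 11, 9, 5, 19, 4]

15

Step 1: Identify the maximum value: max = 19
Step 2: Identify the minimum value: min = 4
Step 3: Range = max - min = 19 - 4 = 15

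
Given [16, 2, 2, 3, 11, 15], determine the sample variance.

43.7667

Step 1: Compute the mean: (16 + 2 + 2 + 3 + 11 + 15) / 6 = 8.1667
Step 2: Compute squared deviations from the mean:
  (16 - 8.1667)^2 = 61.3611
  (2 - 8.1667)^2 = 38.0278
  (2 - 8.1667)^2 = 38.0278
  (3 - 8.1667)^2 = 26.6944
  (11 - 8.1667)^2 = 8.0278
  (15 - 8.1667)^2 = 46.6944
Step 3: Sum of squared deviations = 218.8333
Step 4: Sample variance = 218.8333 / 5 = 43.7667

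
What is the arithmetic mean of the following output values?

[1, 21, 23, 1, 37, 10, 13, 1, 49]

17.3333

Step 1: Sum all values: 1 + 21 + 23 + 1 + 37 + 10 + 13 + 1 + 49 = 156
Step 2: Count the number of values: n = 9
Step 3: Mean = sum / n = 156 / 9 = 17.3333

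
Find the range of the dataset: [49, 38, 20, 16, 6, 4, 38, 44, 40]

45

Step 1: Identify the maximum value: max = 49
Step 2: Identify the minimum value: min = 4
Step 3: Range = max - min = 49 - 4 = 45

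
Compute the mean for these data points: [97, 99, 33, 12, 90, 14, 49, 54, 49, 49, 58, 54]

54.8333

Step 1: Sum all values: 97 + 99 + 33 + 12 + 90 + 14 + 49 + 54 + 49 + 49 + 58 + 54 = 658
Step 2: Count the number of values: n = 12
Step 3: Mean = sum / n = 658 / 12 = 54.8333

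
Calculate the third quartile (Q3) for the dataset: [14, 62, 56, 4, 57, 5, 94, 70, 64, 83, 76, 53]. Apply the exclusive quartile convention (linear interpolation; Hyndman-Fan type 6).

74.5

Step 1: Sort the data: [4, 5, 14, 53, 56, 57, 62, 64, 70, 76, 83, 94]
Step 2: n = 12
Step 3: Using the exclusive quartile method:
  Q1 = 23.75
  Q2 (median) = 59.5
  Q3 = 74.5
  IQR = Q3 - Q1 = 74.5 - 23.75 = 50.75
Step 4: Q3 = 74.5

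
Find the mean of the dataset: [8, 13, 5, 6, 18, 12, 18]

11.4286

Step 1: Sum all values: 8 + 13 + 5 + 6 + 18 + 12 + 18 = 80
Step 2: Count the number of values: n = 7
Step 3: Mean = sum / n = 80 / 7 = 11.4286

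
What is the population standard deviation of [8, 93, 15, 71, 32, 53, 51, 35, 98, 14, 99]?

32.7611

Step 1: Compute the mean: 51.7273
Step 2: Sum of squared deviations from the mean: 11806.1818
Step 3: Population variance = 11806.1818 / 11 = 1073.2893
Step 4: Standard deviation = sqrt(1073.2893) = 32.7611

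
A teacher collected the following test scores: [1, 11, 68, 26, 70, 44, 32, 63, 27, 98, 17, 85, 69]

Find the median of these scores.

44

Step 1: Sort the data in ascending order: [1, 11, 17, 26, 27, 32, 44, 63, 68, 69, 70, 85, 98]
Step 2: The number of values is n = 13.
Step 3: Since n is odd, the median is the middle value at position 7: 44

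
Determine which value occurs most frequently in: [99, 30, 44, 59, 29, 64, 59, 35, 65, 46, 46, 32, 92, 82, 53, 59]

59

Step 1: Count the frequency of each value:
  29: appears 1 time(s)
  30: appears 1 time(s)
  32: appears 1 time(s)
  35: appears 1 time(s)
  44: appears 1 time(s)
  46: appears 2 time(s)
  53: appears 1 time(s)
  59: appears 3 time(s)
  64: appears 1 time(s)
  65: appears 1 time(s)
  82: appears 1 time(s)
  92: appears 1 time(s)
  99: appears 1 time(s)
Step 2: The value 59 appears most frequently (3 times).
Step 3: Mode = 59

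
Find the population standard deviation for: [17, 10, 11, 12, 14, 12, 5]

3.4166

Step 1: Compute the mean: 11.5714
Step 2: Sum of squared deviations from the mean: 81.7143
Step 3: Population variance = 81.7143 / 7 = 11.6735
Step 4: Standard deviation = sqrt(11.6735) = 3.4166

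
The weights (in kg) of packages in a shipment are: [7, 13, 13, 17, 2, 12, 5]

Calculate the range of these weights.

15

Step 1: Identify the maximum value: max = 17
Step 2: Identify the minimum value: min = 2
Step 3: Range = max - min = 17 - 2 = 15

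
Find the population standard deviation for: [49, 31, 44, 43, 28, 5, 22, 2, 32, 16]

15.2499

Step 1: Compute the mean: 27.2
Step 2: Sum of squared deviations from the mean: 2325.6
Step 3: Population variance = 2325.6 / 10 = 232.56
Step 4: Standard deviation = sqrt(232.56) = 15.2499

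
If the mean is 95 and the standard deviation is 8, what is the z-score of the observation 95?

0

Step 1: Recall the z-score formula: z = (x - mu) / sigma
Step 2: Substitute values: z = (95 - 95) / 8
Step 3: z = 0 / 8 = 0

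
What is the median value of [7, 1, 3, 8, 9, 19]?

7.5

Step 1: Sort the data in ascending order: [1, 3, 7, 8, 9, 19]
Step 2: The number of values is n = 6.
Step 3: Since n is even, the median is the average of positions 3 and 4:
  Median = (7 + 8) / 2 = 7.5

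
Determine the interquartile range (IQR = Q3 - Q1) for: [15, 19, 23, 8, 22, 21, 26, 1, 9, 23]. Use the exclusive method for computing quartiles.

14.25

Step 1: Sort the data: [1, 8, 9, 15, 19, 21, 22, 23, 23, 26]
Step 2: n = 10
Step 3: Using the exclusive quartile method:
  Q1 = 8.75
  Q2 (median) = 20
  Q3 = 23
  IQR = Q3 - Q1 = 23 - 8.75 = 14.25
Step 4: IQR = 14.25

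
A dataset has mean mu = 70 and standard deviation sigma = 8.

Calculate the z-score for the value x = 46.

-3

Step 1: Recall the z-score formula: z = (x - mu) / sigma
Step 2: Substitute values: z = (46 - 70) / 8
Step 3: z = -24 / 8 = -3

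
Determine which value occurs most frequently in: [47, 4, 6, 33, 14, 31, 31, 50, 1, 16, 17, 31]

31

Step 1: Count the frequency of each value:
  1: appears 1 time(s)
  4: appears 1 time(s)
  6: appears 1 time(s)
  14: appears 1 time(s)
  16: appears 1 time(s)
  17: appears 1 time(s)
  31: appears 3 time(s)
  33: appears 1 time(s)
  47: appears 1 time(s)
  50: appears 1 time(s)
Step 2: The value 31 appears most frequently (3 times).
Step 3: Mode = 31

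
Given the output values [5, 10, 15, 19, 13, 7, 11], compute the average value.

11.4286

Step 1: Sum all values: 5 + 10 + 15 + 19 + 13 + 7 + 11 = 80
Step 2: Count the number of values: n = 7
Step 3: Mean = sum / n = 80 / 7 = 11.4286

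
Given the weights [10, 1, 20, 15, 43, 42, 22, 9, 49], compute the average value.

23.4444

Step 1: Sum all values: 10 + 1 + 20 + 15 + 43 + 42 + 22 + 9 + 49 = 211
Step 2: Count the number of values: n = 9
Step 3: Mean = sum / n = 211 / 9 = 23.4444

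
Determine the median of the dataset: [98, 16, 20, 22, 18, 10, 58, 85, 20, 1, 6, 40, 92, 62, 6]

20

Step 1: Sort the data in ascending order: [1, 6, 6, 10, 16, 18, 20, 20, 22, 40, 58, 62, 85, 92, 98]
Step 2: The number of values is n = 15.
Step 3: Since n is odd, the median is the middle value at position 8: 20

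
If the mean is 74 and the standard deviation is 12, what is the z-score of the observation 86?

1

Step 1: Recall the z-score formula: z = (x - mu) / sigma
Step 2: Substitute values: z = (86 - 74) / 12
Step 3: z = 12 / 12 = 1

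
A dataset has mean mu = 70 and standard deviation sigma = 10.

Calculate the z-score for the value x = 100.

3

Step 1: Recall the z-score formula: z = (x - mu) / sigma
Step 2: Substitute values: z = (100 - 70) / 10
Step 3: z = 30 / 10 = 3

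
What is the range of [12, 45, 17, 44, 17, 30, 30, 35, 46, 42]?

34

Step 1: Identify the maximum value: max = 46
Step 2: Identify the minimum value: min = 12
Step 3: Range = max - min = 46 - 12 = 34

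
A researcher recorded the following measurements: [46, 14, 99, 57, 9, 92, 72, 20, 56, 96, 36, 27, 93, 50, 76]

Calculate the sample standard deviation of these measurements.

30.9567

Step 1: Compute the mean: 56.2
Step 2: Sum of squared deviations from the mean: 13416.4
Step 3: Sample variance = 13416.4 / 14 = 958.3143
Step 4: Standard deviation = sqrt(958.3143) = 30.9567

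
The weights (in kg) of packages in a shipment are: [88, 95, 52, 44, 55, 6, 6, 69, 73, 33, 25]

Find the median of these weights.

52

Step 1: Sort the data in ascending order: [6, 6, 25, 33, 44, 52, 55, 69, 73, 88, 95]
Step 2: The number of values is n = 11.
Step 3: Since n is odd, the median is the middle value at position 6: 52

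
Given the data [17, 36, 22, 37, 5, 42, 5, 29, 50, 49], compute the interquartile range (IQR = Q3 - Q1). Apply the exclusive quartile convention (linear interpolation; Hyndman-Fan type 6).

29.75

Step 1: Sort the data: [5, 5, 17, 22, 29, 36, 37, 42, 49, 50]
Step 2: n = 10
Step 3: Using the exclusive quartile method:
  Q1 = 14
  Q2 (median) = 32.5
  Q3 = 43.75
  IQR = Q3 - Q1 = 43.75 - 14 = 29.75
Step 4: IQR = 29.75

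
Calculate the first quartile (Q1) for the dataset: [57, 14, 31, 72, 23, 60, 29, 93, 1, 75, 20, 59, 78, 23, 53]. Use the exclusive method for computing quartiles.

23

Step 1: Sort the data: [1, 14, 20, 23, 23, 29, 31, 53, 57, 59, 60, 72, 75, 78, 93]
Step 2: n = 15
Step 3: Using the exclusive quartile method:
  Q1 = 23
  Q2 (median) = 53
  Q3 = 72
  IQR = Q3 - Q1 = 72 - 23 = 49
Step 4: Q1 = 23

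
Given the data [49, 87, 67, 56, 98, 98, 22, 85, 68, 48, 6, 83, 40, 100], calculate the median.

67.5

Step 1: Sort the data in ascending order: [6, 22, 40, 48, 49, 56, 67, 68, 83, 85, 87, 98, 98, 100]
Step 2: The number of values is n = 14.
Step 3: Since n is even, the median is the average of positions 7 and 8:
  Median = (67 + 68) / 2 = 67.5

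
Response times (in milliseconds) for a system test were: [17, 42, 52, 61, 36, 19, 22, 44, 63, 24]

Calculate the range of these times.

46

Step 1: Identify the maximum value: max = 63
Step 2: Identify the minimum value: min = 17
Step 3: Range = max - min = 63 - 17 = 46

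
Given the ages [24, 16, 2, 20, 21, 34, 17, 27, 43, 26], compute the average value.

23

Step 1: Sum all values: 24 + 16 + 2 + 20 + 21 + 34 + 17 + 27 + 43 + 26 = 230
Step 2: Count the number of values: n = 10
Step 3: Mean = sum / n = 230 / 10 = 23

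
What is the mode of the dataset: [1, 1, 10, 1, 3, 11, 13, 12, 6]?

1

Step 1: Count the frequency of each value:
  1: appears 3 time(s)
  3: appears 1 time(s)
  6: appears 1 time(s)
  10: appears 1 time(s)
  11: appears 1 time(s)
  12: appears 1 time(s)
  13: appears 1 time(s)
Step 2: The value 1 appears most frequently (3 times).
Step 3: Mode = 1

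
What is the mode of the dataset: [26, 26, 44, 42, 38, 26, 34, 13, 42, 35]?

26

Step 1: Count the frequency of each value:
  13: appears 1 time(s)
  26: appears 3 time(s)
  34: appears 1 time(s)
  35: appears 1 time(s)
  38: appears 1 time(s)
  42: appears 2 time(s)
  44: appears 1 time(s)
Step 2: The value 26 appears most frequently (3 times).
Step 3: Mode = 26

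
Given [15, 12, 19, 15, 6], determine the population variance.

18.64

Step 1: Compute the mean: (15 + 12 + 19 + 15 + 6) / 5 = 13.4
Step 2: Compute squared deviations from the mean:
  (15 - 13.4)^2 = 2.56
  (12 - 13.4)^2 = 1.96
  (19 - 13.4)^2 = 31.36
  (15 - 13.4)^2 = 2.56
  (6 - 13.4)^2 = 54.76
Step 3: Sum of squared deviations = 93.2
Step 4: Population variance = 93.2 / 5 = 18.64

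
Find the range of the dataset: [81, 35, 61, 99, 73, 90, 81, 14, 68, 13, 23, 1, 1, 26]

98

Step 1: Identify the maximum value: max = 99
Step 2: Identify the minimum value: min = 1
Step 3: Range = max - min = 99 - 1 = 98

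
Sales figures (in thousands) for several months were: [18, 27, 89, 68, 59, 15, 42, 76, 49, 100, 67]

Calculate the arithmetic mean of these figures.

55.4545

Step 1: Sum all values: 18 + 27 + 89 + 68 + 59 + 15 + 42 + 76 + 49 + 100 + 67 = 610
Step 2: Count the number of values: n = 11
Step 3: Mean = sum / n = 610 / 11 = 55.4545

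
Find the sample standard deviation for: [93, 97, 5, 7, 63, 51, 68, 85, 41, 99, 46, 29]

33.0317

Step 1: Compute the mean: 57
Step 2: Sum of squared deviations from the mean: 12002
Step 3: Sample variance = 12002 / 11 = 1091.0909
Step 4: Standard deviation = sqrt(1091.0909) = 33.0317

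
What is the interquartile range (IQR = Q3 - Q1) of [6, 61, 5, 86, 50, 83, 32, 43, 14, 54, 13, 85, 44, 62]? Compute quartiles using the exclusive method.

53.5

Step 1: Sort the data: [5, 6, 13, 14, 32, 43, 44, 50, 54, 61, 62, 83, 85, 86]
Step 2: n = 14
Step 3: Using the exclusive quartile method:
  Q1 = 13.75
  Q2 (median) = 47
  Q3 = 67.25
  IQR = Q3 - Q1 = 67.25 - 13.75 = 53.5
Step 4: IQR = 53.5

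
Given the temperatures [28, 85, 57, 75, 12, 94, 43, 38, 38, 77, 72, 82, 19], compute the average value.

55.3846

Step 1: Sum all values: 28 + 85 + 57 + 75 + 12 + 94 + 43 + 38 + 38 + 77 + 72 + 82 + 19 = 720
Step 2: Count the number of values: n = 13
Step 3: Mean = sum / n = 720 / 13 = 55.3846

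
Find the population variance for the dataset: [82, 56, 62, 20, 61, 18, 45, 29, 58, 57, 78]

417.157

Step 1: Compute the mean: (82 + 56 + 62 + 20 + 61 + 18 + 45 + 29 + 58 + 57 + 78) / 11 = 51.4545
Step 2: Compute squared deviations from the mean:
  (82 - 51.4545)^2 = 933.0248
  (56 - 51.4545)^2 = 20.6612
  (62 - 51.4545)^2 = 111.2066
  (20 - 51.4545)^2 = 989.3884
  (61 - 51.4545)^2 = 91.1157
  (18 - 51.4545)^2 = 1119.2066
  (45 - 51.4545)^2 = 41.6612
  (29 - 51.4545)^2 = 504.2066
  (58 - 51.4545)^2 = 42.843
  (57 - 51.4545)^2 = 30.7521
  (78 - 51.4545)^2 = 704.6612
Step 3: Sum of squared deviations = 4588.7273
Step 4: Population variance = 4588.7273 / 11 = 417.157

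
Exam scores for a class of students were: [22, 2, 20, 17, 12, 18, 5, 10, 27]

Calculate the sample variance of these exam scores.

66.6944

Step 1: Compute the mean: (22 + 2 + 20 + 17 + 12 + 18 + 5 + 10 + 27) / 9 = 14.7778
Step 2: Compute squared deviations from the mean:
  (22 - 14.7778)^2 = 52.1605
  (2 - 14.7778)^2 = 163.2716
  (20 - 14.7778)^2 = 27.2716
  (17 - 14.7778)^2 = 4.9383
  (12 - 14.7778)^2 = 7.716
  (18 - 14.7778)^2 = 10.3827
  (5 - 14.7778)^2 = 95.6049
  (10 - 14.7778)^2 = 22.8272
  (27 - 14.7778)^2 = 149.3827
Step 3: Sum of squared deviations = 533.5556
Step 4: Sample variance = 533.5556 / 8 = 66.6944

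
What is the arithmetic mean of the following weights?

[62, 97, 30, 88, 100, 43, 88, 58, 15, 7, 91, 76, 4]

58.3846

Step 1: Sum all values: 62 + 97 + 30 + 88 + 100 + 43 + 88 + 58 + 15 + 7 + 91 + 76 + 4 = 759
Step 2: Count the number of values: n = 13
Step 3: Mean = sum / n = 759 / 13 = 58.3846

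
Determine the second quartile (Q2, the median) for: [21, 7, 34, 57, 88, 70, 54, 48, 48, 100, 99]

54

Step 1: Sort the data: [7, 21, 34, 48, 48, 54, 57, 70, 88, 99, 100]
Step 2: n = 11
Step 3: Q2 is the median. Since n is odd, it is the middle value at position 6: 54
Step 4: Q2 = 54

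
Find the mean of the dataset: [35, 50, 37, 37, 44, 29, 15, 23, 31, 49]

35

Step 1: Sum all values: 35 + 50 + 37 + 37 + 44 + 29 + 15 + 23 + 31 + 49 = 350
Step 2: Count the number of values: n = 10
Step 3: Mean = sum / n = 350 / 10 = 35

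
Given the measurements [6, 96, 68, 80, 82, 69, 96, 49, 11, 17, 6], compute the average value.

52.7273

Step 1: Sum all values: 6 + 96 + 68 + 80 + 82 + 69 + 96 + 49 + 11 + 17 + 6 = 580
Step 2: Count the number of values: n = 11
Step 3: Mean = sum / n = 580 / 11 = 52.7273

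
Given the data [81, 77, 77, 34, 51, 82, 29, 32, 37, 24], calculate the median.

44

Step 1: Sort the data in ascending order: [24, 29, 32, 34, 37, 51, 77, 77, 81, 82]
Step 2: The number of values is n = 10.
Step 3: Since n is even, the median is the average of positions 5 and 6:
  Median = (37 + 51) / 2 = 44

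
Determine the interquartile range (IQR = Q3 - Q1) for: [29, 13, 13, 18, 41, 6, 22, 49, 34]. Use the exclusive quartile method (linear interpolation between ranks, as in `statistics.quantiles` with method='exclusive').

24.5

Step 1: Sort the data: [6, 13, 13, 18, 22, 29, 34, 41, 49]
Step 2: n = 9
Step 3: Using the exclusive quartile method:
  Q1 = 13
  Q2 (median) = 22
  Q3 = 37.5
  IQR = Q3 - Q1 = 37.5 - 13 = 24.5
Step 4: IQR = 24.5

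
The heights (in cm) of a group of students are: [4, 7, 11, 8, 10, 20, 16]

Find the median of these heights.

10

Step 1: Sort the data in ascending order: [4, 7, 8, 10, 11, 16, 20]
Step 2: The number of values is n = 7.
Step 3: Since n is odd, the median is the middle value at position 4: 10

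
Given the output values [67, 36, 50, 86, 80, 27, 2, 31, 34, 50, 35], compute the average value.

45.2727

Step 1: Sum all values: 67 + 36 + 50 + 86 + 80 + 27 + 2 + 31 + 34 + 50 + 35 = 498
Step 2: Count the number of values: n = 11
Step 3: Mean = sum / n = 498 / 11 = 45.2727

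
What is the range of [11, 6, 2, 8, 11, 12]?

10

Step 1: Identify the maximum value: max = 12
Step 2: Identify the minimum value: min = 2
Step 3: Range = max - min = 12 - 2 = 10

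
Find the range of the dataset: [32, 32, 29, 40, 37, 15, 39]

25

Step 1: Identify the maximum value: max = 40
Step 2: Identify the minimum value: min = 15
Step 3: Range = max - min = 40 - 15 = 25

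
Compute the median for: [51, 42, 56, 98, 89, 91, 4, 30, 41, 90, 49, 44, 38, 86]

50

Step 1: Sort the data in ascending order: [4, 30, 38, 41, 42, 44, 49, 51, 56, 86, 89, 90, 91, 98]
Step 2: The number of values is n = 14.
Step 3: Since n is even, the median is the average of positions 7 and 8:
  Median = (49 + 51) / 2 = 50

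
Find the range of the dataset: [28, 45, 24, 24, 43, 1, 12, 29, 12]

44

Step 1: Identify the maximum value: max = 45
Step 2: Identify the minimum value: min = 1
Step 3: Range = max - min = 45 - 1 = 44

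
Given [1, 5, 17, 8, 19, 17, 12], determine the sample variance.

46.9048

Step 1: Compute the mean: (1 + 5 + 17 + 8 + 19 + 17 + 12) / 7 = 11.2857
Step 2: Compute squared deviations from the mean:
  (1 - 11.2857)^2 = 105.7959
  (5 - 11.2857)^2 = 39.5102
  (17 - 11.2857)^2 = 32.6531
  (8 - 11.2857)^2 = 10.7959
  (19 - 11.2857)^2 = 59.5102
  (17 - 11.2857)^2 = 32.6531
  (12 - 11.2857)^2 = 0.5102
Step 3: Sum of squared deviations = 281.4286
Step 4: Sample variance = 281.4286 / 6 = 46.9048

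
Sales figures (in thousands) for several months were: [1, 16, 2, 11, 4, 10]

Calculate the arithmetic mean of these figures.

7.3333

Step 1: Sum all values: 1 + 16 + 2 + 11 + 4 + 10 = 44
Step 2: Count the number of values: n = 6
Step 3: Mean = sum / n = 44 / 6 = 7.3333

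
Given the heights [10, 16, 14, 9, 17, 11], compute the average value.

12.8333

Step 1: Sum all values: 10 + 16 + 14 + 9 + 17 + 11 = 77
Step 2: Count the number of values: n = 6
Step 3: Mean = sum / n = 77 / 6 = 12.8333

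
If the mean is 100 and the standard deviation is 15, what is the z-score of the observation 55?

-3

Step 1: Recall the z-score formula: z = (x - mu) / sigma
Step 2: Substitute values: z = (55 - 100) / 15
Step 3: z = -45 / 15 = -3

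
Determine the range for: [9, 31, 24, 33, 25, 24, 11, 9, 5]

28

Step 1: Identify the maximum value: max = 33
Step 2: Identify the minimum value: min = 5
Step 3: Range = max - min = 33 - 5 = 28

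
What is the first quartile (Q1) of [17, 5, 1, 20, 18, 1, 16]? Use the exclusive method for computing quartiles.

1

Step 1: Sort the data: [1, 1, 5, 16, 17, 18, 20]
Step 2: n = 7
Step 3: Using the exclusive quartile method:
  Q1 = 1
  Q2 (median) = 16
  Q3 = 18
  IQR = Q3 - Q1 = 18 - 1 = 17
Step 4: Q1 = 1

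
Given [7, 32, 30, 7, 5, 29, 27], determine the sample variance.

155.9524

Step 1: Compute the mean: (7 + 32 + 30 + 7 + 5 + 29 + 27) / 7 = 19.5714
Step 2: Compute squared deviations from the mean:
  (7 - 19.5714)^2 = 158.0408
  (32 - 19.5714)^2 = 154.4694
  (30 - 19.5714)^2 = 108.7551
  (7 - 19.5714)^2 = 158.0408
  (5 - 19.5714)^2 = 212.3265
  (29 - 19.5714)^2 = 88.898
  (27 - 19.5714)^2 = 55.1837
Step 3: Sum of squared deviations = 935.7143
Step 4: Sample variance = 935.7143 / 6 = 155.9524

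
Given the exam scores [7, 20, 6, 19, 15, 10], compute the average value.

12.8333

Step 1: Sum all values: 7 + 20 + 6 + 19 + 15 + 10 = 77
Step 2: Count the number of values: n = 6
Step 3: Mean = sum / n = 77 / 6 = 12.8333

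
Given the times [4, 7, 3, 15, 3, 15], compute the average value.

7.8333

Step 1: Sum all values: 4 + 7 + 3 + 15 + 3 + 15 = 47
Step 2: Count the number of values: n = 6
Step 3: Mean = sum / n = 47 / 6 = 7.8333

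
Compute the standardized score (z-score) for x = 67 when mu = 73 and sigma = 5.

-1.2

Step 1: Recall the z-score formula: z = (x - mu) / sigma
Step 2: Substitute values: z = (67 - 73) / 5
Step 3: z = -6 / 5 = -1.2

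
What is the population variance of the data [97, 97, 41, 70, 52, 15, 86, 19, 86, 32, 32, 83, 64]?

802.4024

Step 1: Compute the mean: (97 + 97 + 41 + 70 + 52 + 15 + 86 + 19 + 86 + 32 + 32 + 83 + 64) / 13 = 59.5385
Step 2: Compute squared deviations from the mean:
  (97 - 59.5385)^2 = 1403.3669
  (97 - 59.5385)^2 = 1403.3669
  (41 - 59.5385)^2 = 343.6746
  (70 - 59.5385)^2 = 109.4438
  (52 - 59.5385)^2 = 56.8284
  (15 - 59.5385)^2 = 1983.6746
  (86 - 59.5385)^2 = 700.213
  (19 - 59.5385)^2 = 1643.3669
  (86 - 59.5385)^2 = 700.213
  (32 - 59.5385)^2 = 758.3669
  (32 - 59.5385)^2 = 758.3669
  (83 - 59.5385)^2 = 550.4438
  (64 - 59.5385)^2 = 19.9053
Step 3: Sum of squared deviations = 10431.2308
Step 4: Population variance = 10431.2308 / 13 = 802.4024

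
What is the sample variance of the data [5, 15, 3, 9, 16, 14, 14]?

27.1429

Step 1: Compute the mean: (5 + 15 + 3 + 9 + 16 + 14 + 14) / 7 = 10.8571
Step 2: Compute squared deviations from the mean:
  (5 - 10.8571)^2 = 34.3061
  (15 - 10.8571)^2 = 17.1633
  (3 - 10.8571)^2 = 61.7347
  (9 - 10.8571)^2 = 3.449
  (16 - 10.8571)^2 = 26.449
  (14 - 10.8571)^2 = 9.8776
  (14 - 10.8571)^2 = 9.8776
Step 3: Sum of squared deviations = 162.8571
Step 4: Sample variance = 162.8571 / 6 = 27.1429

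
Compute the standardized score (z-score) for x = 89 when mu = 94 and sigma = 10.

-0.5

Step 1: Recall the z-score formula: z = (x - mu) / sigma
Step 2: Substitute values: z = (89 - 94) / 10
Step 3: z = -5 / 10 = -0.5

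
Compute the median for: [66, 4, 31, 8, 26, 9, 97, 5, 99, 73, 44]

31

Step 1: Sort the data in ascending order: [4, 5, 8, 9, 26, 31, 44, 66, 73, 97, 99]
Step 2: The number of values is n = 11.
Step 3: Since n is odd, the median is the middle value at position 6: 31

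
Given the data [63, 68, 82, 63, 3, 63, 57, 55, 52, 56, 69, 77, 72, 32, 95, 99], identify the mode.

63

Step 1: Count the frequency of each value:
  3: appears 1 time(s)
  32: appears 1 time(s)
  52: appears 1 time(s)
  55: appears 1 time(s)
  56: appears 1 time(s)
  57: appears 1 time(s)
  63: appears 3 time(s)
  68: appears 1 time(s)
  69: appears 1 time(s)
  72: appears 1 time(s)
  77: appears 1 time(s)
  82: appears 1 time(s)
  95: appears 1 time(s)
  99: appears 1 time(s)
Step 2: The value 63 appears most frequently (3 times).
Step 3: Mode = 63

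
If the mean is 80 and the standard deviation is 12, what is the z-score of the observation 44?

-3

Step 1: Recall the z-score formula: z = (x - mu) / sigma
Step 2: Substitute values: z = (44 - 80) / 12
Step 3: z = -36 / 12 = -3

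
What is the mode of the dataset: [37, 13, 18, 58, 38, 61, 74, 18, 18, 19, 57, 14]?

18

Step 1: Count the frequency of each value:
  13: appears 1 time(s)
  14: appears 1 time(s)
  18: appears 3 time(s)
  19: appears 1 time(s)
  37: appears 1 time(s)
  38: appears 1 time(s)
  57: appears 1 time(s)
  58: appears 1 time(s)
  61: appears 1 time(s)
  74: appears 1 time(s)
Step 2: The value 18 appears most frequently (3 times).
Step 3: Mode = 18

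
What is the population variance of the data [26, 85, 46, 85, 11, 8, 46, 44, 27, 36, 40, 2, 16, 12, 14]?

611.36

Step 1: Compute the mean: (26 + 85 + 46 + 85 + 11 + 8 + 46 + 44 + 27 + 36 + 40 + 2 + 16 + 12 + 14) / 15 = 33.2
Step 2: Compute squared deviations from the mean:
  (26 - 33.2)^2 = 51.84
  (85 - 33.2)^2 = 2683.24
  (46 - 33.2)^2 = 163.84
  (85 - 33.2)^2 = 2683.24
  (11 - 33.2)^2 = 492.84
  (8 - 33.2)^2 = 635.04
  (46 - 33.2)^2 = 163.84
  (44 - 33.2)^2 = 116.64
  (27 - 33.2)^2 = 38.44
  (36 - 33.2)^2 = 7.84
  (40 - 33.2)^2 = 46.24
  (2 - 33.2)^2 = 973.44
  (16 - 33.2)^2 = 295.84
  (12 - 33.2)^2 = 449.44
  (14 - 33.2)^2 = 368.64
Step 3: Sum of squared deviations = 9170.4
Step 4: Population variance = 9170.4 / 15 = 611.36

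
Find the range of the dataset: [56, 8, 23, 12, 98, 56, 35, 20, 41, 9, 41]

90

Step 1: Identify the maximum value: max = 98
Step 2: Identify the minimum value: min = 8
Step 3: Range = max - min = 98 - 8 = 90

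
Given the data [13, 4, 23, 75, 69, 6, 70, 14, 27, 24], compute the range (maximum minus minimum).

71

Step 1: Identify the maximum value: max = 75
Step 2: Identify the minimum value: min = 4
Step 3: Range = max - min = 75 - 4 = 71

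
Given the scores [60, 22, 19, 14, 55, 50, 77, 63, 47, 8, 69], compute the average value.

44

Step 1: Sum all values: 60 + 22 + 19 + 14 + 55 + 50 + 77 + 63 + 47 + 8 + 69 = 484
Step 2: Count the number of values: n = 11
Step 3: Mean = sum / n = 484 / 11 = 44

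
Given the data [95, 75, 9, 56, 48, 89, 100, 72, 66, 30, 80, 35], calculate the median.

69

Step 1: Sort the data in ascending order: [9, 30, 35, 48, 56, 66, 72, 75, 80, 89, 95, 100]
Step 2: The number of values is n = 12.
Step 3: Since n is even, the median is the average of positions 6 and 7:
  Median = (66 + 72) / 2 = 69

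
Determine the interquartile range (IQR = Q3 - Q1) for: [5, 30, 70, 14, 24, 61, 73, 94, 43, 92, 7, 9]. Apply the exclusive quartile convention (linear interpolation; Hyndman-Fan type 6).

62

Step 1: Sort the data: [5, 7, 9, 14, 24, 30, 43, 61, 70, 73, 92, 94]
Step 2: n = 12
Step 3: Using the exclusive quartile method:
  Q1 = 10.25
  Q2 (median) = 36.5
  Q3 = 72.25
  IQR = Q3 - Q1 = 72.25 - 10.25 = 62
Step 4: IQR = 62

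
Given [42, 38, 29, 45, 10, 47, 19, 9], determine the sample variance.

240.6964

Step 1: Compute the mean: (42 + 38 + 29 + 45 + 10 + 47 + 19 + 9) / 8 = 29.875
Step 2: Compute squared deviations from the mean:
  (42 - 29.875)^2 = 147.0156
  (38 - 29.875)^2 = 66.0156
  (29 - 29.875)^2 = 0.7656
  (45 - 29.875)^2 = 228.7656
  (10 - 29.875)^2 = 395.0156
  (47 - 29.875)^2 = 293.2656
  (19 - 29.875)^2 = 118.2656
  (9 - 29.875)^2 = 435.7656
Step 3: Sum of squared deviations = 1684.875
Step 4: Sample variance = 1684.875 / 7 = 240.6964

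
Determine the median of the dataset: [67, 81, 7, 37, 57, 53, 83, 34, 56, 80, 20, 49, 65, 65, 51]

56

Step 1: Sort the data in ascending order: [7, 20, 34, 37, 49, 51, 53, 56, 57, 65, 65, 67, 80, 81, 83]
Step 2: The number of values is n = 15.
Step 3: Since n is odd, the median is the middle value at position 8: 56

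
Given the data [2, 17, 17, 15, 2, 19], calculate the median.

16

Step 1: Sort the data in ascending order: [2, 2, 15, 17, 17, 19]
Step 2: The number of values is n = 6.
Step 3: Since n is even, the median is the average of positions 3 and 4:
  Median = (15 + 17) / 2 = 16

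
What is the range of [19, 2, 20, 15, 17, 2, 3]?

18

Step 1: Identify the maximum value: max = 20
Step 2: Identify the minimum value: min = 2
Step 3: Range = max - min = 20 - 2 = 18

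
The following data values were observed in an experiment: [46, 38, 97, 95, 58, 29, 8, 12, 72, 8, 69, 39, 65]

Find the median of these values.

46

Step 1: Sort the data in ascending order: [8, 8, 12, 29, 38, 39, 46, 58, 65, 69, 72, 95, 97]
Step 2: The number of values is n = 13.
Step 3: Since n is odd, the median is the middle value at position 7: 46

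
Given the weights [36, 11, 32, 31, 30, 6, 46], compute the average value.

27.4286

Step 1: Sum all values: 36 + 11 + 32 + 31 + 30 + 6 + 46 = 192
Step 2: Count the number of values: n = 7
Step 3: Mean = sum / n = 192 / 7 = 27.4286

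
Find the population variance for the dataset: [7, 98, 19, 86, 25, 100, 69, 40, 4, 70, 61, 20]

1127.7431

Step 1: Compute the mean: (7 + 98 + 19 + 86 + 25 + 100 + 69 + 40 + 4 + 70 + 61 + 20) / 12 = 49.9167
Step 2: Compute squared deviations from the mean:
  (7 - 49.9167)^2 = 1841.8403
  (98 - 49.9167)^2 = 2312.0069
  (19 - 49.9167)^2 = 955.8403
  (86 - 49.9167)^2 = 1302.0069
  (25 - 49.9167)^2 = 620.8403
  (100 - 49.9167)^2 = 2508.3403
  (69 - 49.9167)^2 = 364.1736
  (40 - 49.9167)^2 = 98.3403
  (4 - 49.9167)^2 = 2108.3403
  (70 - 49.9167)^2 = 403.3403
  (61 - 49.9167)^2 = 122.8403
  (20 - 49.9167)^2 = 895.0069
Step 3: Sum of squared deviations = 13532.9167
Step 4: Population variance = 13532.9167 / 12 = 1127.7431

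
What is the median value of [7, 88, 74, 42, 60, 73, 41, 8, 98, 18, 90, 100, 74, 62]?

67.5

Step 1: Sort the data in ascending order: [7, 8, 18, 41, 42, 60, 62, 73, 74, 74, 88, 90, 98, 100]
Step 2: The number of values is n = 14.
Step 3: Since n is even, the median is the average of positions 7 and 8:
  Median = (62 + 73) / 2 = 67.5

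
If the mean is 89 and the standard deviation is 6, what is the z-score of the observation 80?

-1.5

Step 1: Recall the z-score formula: z = (x - mu) / sigma
Step 2: Substitute values: z = (80 - 89) / 6
Step 3: z = -9 / 6 = -1.5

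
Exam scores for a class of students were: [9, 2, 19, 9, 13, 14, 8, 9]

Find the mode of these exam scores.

9

Step 1: Count the frequency of each value:
  2: appears 1 time(s)
  8: appears 1 time(s)
  9: appears 3 time(s)
  13: appears 1 time(s)
  14: appears 1 time(s)
  19: appears 1 time(s)
Step 2: The value 9 appears most frequently (3 times).
Step 3: Mode = 9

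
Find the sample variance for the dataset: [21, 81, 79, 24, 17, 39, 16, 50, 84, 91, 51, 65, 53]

726.9231

Step 1: Compute the mean: (21 + 81 + 79 + 24 + 17 + 39 + 16 + 50 + 84 + 91 + 51 + 65 + 53) / 13 = 51.6154
Step 2: Compute squared deviations from the mean:
  (21 - 51.6154)^2 = 937.3018
  (81 - 51.6154)^2 = 863.4556
  (79 - 51.6154)^2 = 749.9172
  (24 - 51.6154)^2 = 762.6095
  (17 - 51.6154)^2 = 1198.2249
  (39 - 51.6154)^2 = 159.1479
  (16 - 51.6154)^2 = 1268.4556
  (50 - 51.6154)^2 = 2.6095
  (84 - 51.6154)^2 = 1048.7633
  (91 - 51.6154)^2 = 1551.1479
  (51 - 51.6154)^2 = 0.3787
  (65 - 51.6154)^2 = 179.1479
  (53 - 51.6154)^2 = 1.9172
Step 3: Sum of squared deviations = 8723.0769
Step 4: Sample variance = 8723.0769 / 12 = 726.9231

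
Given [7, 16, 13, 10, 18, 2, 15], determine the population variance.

27.102

Step 1: Compute the mean: (7 + 16 + 13 + 10 + 18 + 2 + 15) / 7 = 11.5714
Step 2: Compute squared deviations from the mean:
  (7 - 11.5714)^2 = 20.898
  (16 - 11.5714)^2 = 19.6122
  (13 - 11.5714)^2 = 2.0408
  (10 - 11.5714)^2 = 2.4694
  (18 - 11.5714)^2 = 41.3265
  (2 - 11.5714)^2 = 91.6122
  (15 - 11.5714)^2 = 11.7551
Step 3: Sum of squared deviations = 189.7143
Step 4: Population variance = 189.7143 / 7 = 27.102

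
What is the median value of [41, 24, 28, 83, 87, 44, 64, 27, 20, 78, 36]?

41

Step 1: Sort the data in ascending order: [20, 24, 27, 28, 36, 41, 44, 64, 78, 83, 87]
Step 2: The number of values is n = 11.
Step 3: Since n is odd, the median is the middle value at position 6: 41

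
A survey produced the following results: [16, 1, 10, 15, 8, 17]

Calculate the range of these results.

16

Step 1: Identify the maximum value: max = 17
Step 2: Identify the minimum value: min = 1
Step 3: Range = max - min = 17 - 1 = 16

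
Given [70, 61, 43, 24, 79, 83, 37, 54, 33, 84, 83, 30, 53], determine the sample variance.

480.1026

Step 1: Compute the mean: (70 + 61 + 43 + 24 + 79 + 83 + 37 + 54 + 33 + 84 + 83 + 30 + 53) / 13 = 56.4615
Step 2: Compute squared deviations from the mean:
  (70 - 56.4615)^2 = 183.2899
  (61 - 56.4615)^2 = 20.5976
  (43 - 56.4615)^2 = 181.213
  (24 - 56.4615)^2 = 1053.7515
  (79 - 56.4615)^2 = 507.9822
  (83 - 56.4615)^2 = 704.2899
  (37 - 56.4615)^2 = 378.7515
  (54 - 56.4615)^2 = 6.0592
  (33 - 56.4615)^2 = 550.4438
  (84 - 56.4615)^2 = 758.3669
  (83 - 56.4615)^2 = 704.2899
  (30 - 56.4615)^2 = 700.213
  (53 - 56.4615)^2 = 11.9822
Step 3: Sum of squared deviations = 5761.2308
Step 4: Sample variance = 5761.2308 / 12 = 480.1026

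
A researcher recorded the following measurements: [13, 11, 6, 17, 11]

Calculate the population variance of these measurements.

12.64

Step 1: Compute the mean: (13 + 11 + 6 + 17 + 11) / 5 = 11.6
Step 2: Compute squared deviations from the mean:
  (13 - 11.6)^2 = 1.96
  (11 - 11.6)^2 = 0.36
  (6 - 11.6)^2 = 31.36
  (17 - 11.6)^2 = 29.16
  (11 - 11.6)^2 = 0.36
Step 3: Sum of squared deviations = 63.2
Step 4: Population variance = 63.2 / 5 = 12.64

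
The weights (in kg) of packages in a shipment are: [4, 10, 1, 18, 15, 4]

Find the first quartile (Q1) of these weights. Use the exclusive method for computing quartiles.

3.25

Step 1: Sort the data: [1, 4, 4, 10, 15, 18]
Step 2: n = 6
Step 3: Using the exclusive quartile method:
  Q1 = 3.25
  Q2 (median) = 7
  Q3 = 15.75
  IQR = Q3 - Q1 = 15.75 - 3.25 = 12.5
Step 4: Q1 = 3.25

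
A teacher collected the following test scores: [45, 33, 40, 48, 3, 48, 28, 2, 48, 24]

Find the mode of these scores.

48

Step 1: Count the frequency of each value:
  2: appears 1 time(s)
  3: appears 1 time(s)
  24: appears 1 time(s)
  28: appears 1 time(s)
  33: appears 1 time(s)
  40: appears 1 time(s)
  45: appears 1 time(s)
  48: appears 3 time(s)
Step 2: The value 48 appears most frequently (3 times).
Step 3: Mode = 48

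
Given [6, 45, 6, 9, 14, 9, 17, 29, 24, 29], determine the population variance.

146.76

Step 1: Compute the mean: (6 + 45 + 6 + 9 + 14 + 9 + 17 + 29 + 24 + 29) / 10 = 18.8
Step 2: Compute squared deviations from the mean:
  (6 - 18.8)^2 = 163.84
  (45 - 18.8)^2 = 686.44
  (6 - 18.8)^2 = 163.84
  (9 - 18.8)^2 = 96.04
  (14 - 18.8)^2 = 23.04
  (9 - 18.8)^2 = 96.04
  (17 - 18.8)^2 = 3.24
  (29 - 18.8)^2 = 104.04
  (24 - 18.8)^2 = 27.04
  (29 - 18.8)^2 = 104.04
Step 3: Sum of squared deviations = 1467.6
Step 4: Population variance = 1467.6 / 10 = 146.76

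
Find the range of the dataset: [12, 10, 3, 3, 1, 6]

11

Step 1: Identify the maximum value: max = 12
Step 2: Identify the minimum value: min = 1
Step 3: Range = max - min = 12 - 1 = 11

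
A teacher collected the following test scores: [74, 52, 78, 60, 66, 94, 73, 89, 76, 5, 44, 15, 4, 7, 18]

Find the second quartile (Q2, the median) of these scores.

60

Step 1: Sort the data: [4, 5, 7, 15, 18, 44, 52, 60, 66, 73, 74, 76, 78, 89, 94]
Step 2: n = 15
Step 3: Q2 is the median. Since n is odd, it is the middle value at position 8: 60
Step 4: Q2 = 60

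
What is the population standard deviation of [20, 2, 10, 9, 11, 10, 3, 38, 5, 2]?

10.3827

Step 1: Compute the mean: 11
Step 2: Sum of squared deviations from the mean: 1078
Step 3: Population variance = 1078 / 10 = 107.8
Step 4: Standard deviation = sqrt(107.8) = 10.3827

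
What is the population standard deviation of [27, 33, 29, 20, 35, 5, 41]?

10.9078

Step 1: Compute the mean: 27.1429
Step 2: Sum of squared deviations from the mean: 832.8571
Step 3: Population variance = 832.8571 / 7 = 118.9796
Step 4: Standard deviation = sqrt(118.9796) = 10.9078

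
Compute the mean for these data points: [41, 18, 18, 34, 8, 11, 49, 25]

25.5

Step 1: Sum all values: 41 + 18 + 18 + 34 + 8 + 11 + 49 + 25 = 204
Step 2: Count the number of values: n = 8
Step 3: Mean = sum / n = 204 / 8 = 25.5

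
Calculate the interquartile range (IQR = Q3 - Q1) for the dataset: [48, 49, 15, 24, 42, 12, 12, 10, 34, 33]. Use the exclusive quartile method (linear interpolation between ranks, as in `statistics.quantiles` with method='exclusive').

31.5

Step 1: Sort the data: [10, 12, 12, 15, 24, 33, 34, 42, 48, 49]
Step 2: n = 10
Step 3: Using the exclusive quartile method:
  Q1 = 12
  Q2 (median) = 28.5
  Q3 = 43.5
  IQR = Q3 - Q1 = 43.5 - 12 = 31.5
Step 4: IQR = 31.5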